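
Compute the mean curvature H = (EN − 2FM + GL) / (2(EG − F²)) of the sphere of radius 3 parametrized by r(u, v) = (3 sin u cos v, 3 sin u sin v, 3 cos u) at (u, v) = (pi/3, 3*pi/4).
H = -1/3

With E = 9, F = 0, G = 9*sin(u)^2, L = -3*sin(u)/Abs(sin(u)), M = 0, N = -3*sin(u)^3/Abs(sin(u)), assemble
  H = (EN − 2FM + GL) / (2(EG − F²)) = -sin(u)/(3*Abs(sin(u))).
At (u, v) = (pi/3, 3*pi/4): H = -1/3.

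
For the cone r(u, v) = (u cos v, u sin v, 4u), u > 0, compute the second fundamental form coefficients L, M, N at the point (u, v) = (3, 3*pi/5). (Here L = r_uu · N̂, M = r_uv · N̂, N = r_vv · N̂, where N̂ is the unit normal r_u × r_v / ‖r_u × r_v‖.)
L = 0;  M = 0;  N = 12*sqrt(17)/17

Compute the unit normal N̂(u, v) = (-4*sqrt(17)*u*cos(v)/(17*Abs(u)), -4*sqrt(17)*u*sin(v)/(17*Abs(u)), sqrt(17)*u/(17*Abs(u))), and the second partials r_uu, r_uv, r_vv. Take dot products:
  L(u, v) = r_uu · N̂ = 0,
  M(u, v) = r_uv · N̂ = 0,
  N(u, v) = r_vv · N̂ = 4*sqrt(17)*u^2/(17*Abs(u)).
Evaluating at (u, v) = (3, 3*pi/5):
  L = 0, M = 0, N = 12*sqrt(17)/17.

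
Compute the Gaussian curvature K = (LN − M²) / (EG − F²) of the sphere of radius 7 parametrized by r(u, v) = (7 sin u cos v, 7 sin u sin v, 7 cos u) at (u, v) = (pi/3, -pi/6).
K = 1/49

Coefficients of the first fundamental form: E = 49, F = 0, G = 49*sin(u)^2.
Coefficients of the second fundamental form: L = -7*sin(u)/Abs(sin(u)), M = 0, N = -7*sin(u)^3/Abs(sin(u)).
Assemble K = (LN − M²)/(EG − F²) = 1/49. At (u, v) = (pi/3, -pi/6): K = 1/49.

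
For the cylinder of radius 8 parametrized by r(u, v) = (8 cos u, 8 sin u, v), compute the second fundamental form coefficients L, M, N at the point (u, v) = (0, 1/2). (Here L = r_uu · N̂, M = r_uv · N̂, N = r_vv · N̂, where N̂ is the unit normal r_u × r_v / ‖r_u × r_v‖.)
L = -8;  M = 0;  N = 0

Compute the unit normal N̂(u, v) = (cos(u), sin(u), 0), and the second partials r_uu, r_uv, r_vv. Take dot products:
  L(u, v) = r_uu · N̂ = -8,
  M(u, v) = r_uv · N̂ = 0,
  N(u, v) = r_vv · N̂ = 0.
Evaluating at (u, v) = (0, 1/2):
  L = -8, M = 0, N = 0.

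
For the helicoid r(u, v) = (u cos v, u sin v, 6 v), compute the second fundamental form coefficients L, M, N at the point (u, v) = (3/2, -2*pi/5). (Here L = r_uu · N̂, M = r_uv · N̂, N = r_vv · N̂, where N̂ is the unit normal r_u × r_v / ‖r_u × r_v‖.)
L = 0;  M = -4*sqrt(17)/17;  N = 0

Compute the unit normal N̂(u, v) = (6*sin(v)/sqrt(u^2 + 36), -6*cos(v)/sqrt(u^2 + 36), u/sqrt(u^2 + 36)), and the second partials r_uu, r_uv, r_vv. Take dot products:
  L(u, v) = r_uu · N̂ = 0,
  M(u, v) = r_uv · N̂ = -6/sqrt(u^2 + 36),
  N(u, v) = r_vv · N̂ = 0.
Evaluating at (u, v) = (3/2, -2*pi/5):
  L = 0, M = -4*sqrt(17)/17, N = 0.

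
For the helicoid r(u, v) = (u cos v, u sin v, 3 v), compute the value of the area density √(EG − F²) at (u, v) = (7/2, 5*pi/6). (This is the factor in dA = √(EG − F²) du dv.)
√(EG − F²)|_{(7/2, 5*pi/6)} = sqrt(85)/2

E = 1, F = 0, G = u^2 + 9, so EG − F² = u^2 + 9. Taking the positive square root: √(EG − F²) = sqrt(u^2 + 9). At (u, v) = (7/2, 5*pi/6): sqrt(85)/2.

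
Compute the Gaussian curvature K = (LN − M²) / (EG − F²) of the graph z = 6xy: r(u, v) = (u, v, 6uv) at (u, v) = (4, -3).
K = -36/811801

Coefficients of the first fundamental form: E = 36*v^2 + 1, F = 36*u*v, G = 36*u^2 + 1.
Coefficients of the second fundamental form: L = 0, M = 6/sqrt(36*u^2 + 36*v^2 + 1), N = 0.
Assemble K = (LN − M²)/(EG − F²) = -36/(1296*u^4 + 2592*u^2*v^2 + 72*u^2 + 1296*v^4 + 72*v^2 + 1). At (u, v) = (4, -3): K = -36/811801.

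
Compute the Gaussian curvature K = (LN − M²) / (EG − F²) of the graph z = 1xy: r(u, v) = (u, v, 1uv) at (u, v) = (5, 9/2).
K = -16/34225

Coefficients of the first fundamental form: E = v^2 + 1, F = u*v, G = u^2 + 1.
Coefficients of the second fundamental form: L = 0, M = 1/sqrt(u^2 + v^2 + 1), N = 0.
Assemble K = (LN − M²)/(EG − F²) = 1/((u^2*v^2 - (u^2 + 1)*(v^2 + 1))*(u^2 + v^2 + 1)). At (u, v) = (5, 9/2): K = -16/34225.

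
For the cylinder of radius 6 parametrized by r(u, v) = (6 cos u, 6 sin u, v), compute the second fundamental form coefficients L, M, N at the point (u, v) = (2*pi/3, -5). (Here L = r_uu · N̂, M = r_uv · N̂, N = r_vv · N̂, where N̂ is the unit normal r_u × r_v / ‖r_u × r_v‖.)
L = -6;  M = 0;  N = 0

Compute the unit normal N̂(u, v) = (cos(u), sin(u), 0), and the second partials r_uu, r_uv, r_vv. Take dot products:
  L(u, v) = r_uu · N̂ = -6,
  M(u, v) = r_uv · N̂ = 0,
  N(u, v) = r_vv · N̂ = 0.
Evaluating at (u, v) = (2*pi/3, -5):
  L = -6, M = 0, N = 0.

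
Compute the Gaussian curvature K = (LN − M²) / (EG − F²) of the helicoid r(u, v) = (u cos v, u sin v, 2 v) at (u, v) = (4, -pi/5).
K = -1/100

Coefficients of the first fundamental form: E = 1, F = 0, G = u^2 + 4.
Coefficients of the second fundamental form: L = 0, M = -2/sqrt(u^2 + 4), N = 0.
Assemble K = (LN − M²)/(EG − F²) = -4/(u^2 + 4)^2. At (u, v) = (4, -pi/5): K = -1/100.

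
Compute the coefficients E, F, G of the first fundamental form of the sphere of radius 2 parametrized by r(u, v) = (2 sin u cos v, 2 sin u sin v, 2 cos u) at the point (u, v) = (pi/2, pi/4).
E = 4;  F = 0;  G = 4

Partials: r_u = (2*cos(u)*cos(v), 2*sin(v)*cos(u), -2*sin(u)), r_v = (-2*sin(u)*sin(v), 2*sin(u)*cos(v), 0). As functions of (u, v):
  E = r_u · r_u = 4,
  F = r_u · r_v = 0,
  G = r_v · r_v = 4*sin(u)^2.
Evaluating at (u, v) = (pi/2, pi/4): E = 4, F = 0, G = 4.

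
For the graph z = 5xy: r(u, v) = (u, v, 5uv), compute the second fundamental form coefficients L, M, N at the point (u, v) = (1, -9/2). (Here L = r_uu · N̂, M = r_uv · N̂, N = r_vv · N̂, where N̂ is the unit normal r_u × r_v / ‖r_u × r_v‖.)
L = 0;  M = 10*sqrt(2129)/2129;  N = 0

Compute the unit normal N̂(u, v) = (-5*v/sqrt(25*u^2 + 25*v^2 + 1), -5*u/sqrt(25*u^2 + 25*v^2 + 1), 1/sqrt(25*u^2 + 25*v^2 + 1)), and the second partials r_uu, r_uv, r_vv. Take dot products:
  L(u, v) = r_uu · N̂ = 0,
  M(u, v) = r_uv · N̂ = 5/sqrt(25*u^2 + 25*v^2 + 1),
  N(u, v) = r_vv · N̂ = 0.
Evaluating at (u, v) = (1, -9/2):
  L = 0, M = 10*sqrt(2129)/2129, N = 0.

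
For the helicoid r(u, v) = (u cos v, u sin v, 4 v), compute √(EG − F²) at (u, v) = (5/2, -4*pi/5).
√(EG − F²)|_{(5/2, -4*pi/5)} = sqrt(89)/2

E = 1, F = 0, G = u^2 + 16; EG − F² = u^2 + 16; √(EG − F²) = sqrt(u^2 + 16). At the given point: sqrt(89)/2.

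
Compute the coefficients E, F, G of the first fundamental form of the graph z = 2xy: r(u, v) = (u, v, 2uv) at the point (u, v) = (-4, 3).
E = 37;  F = -48;  G = 65

Partials: r_u = (1, 0, 2*v), r_v = (0, 1, 2*u). As functions of (u, v):
  E = r_u · r_u = 4*v^2 + 1,
  F = r_u · r_v = 4*u*v,
  G = r_v · r_v = 4*u^2 + 1.
Evaluating at (u, v) = (-4, 3): E = 37, F = -48, G = 65.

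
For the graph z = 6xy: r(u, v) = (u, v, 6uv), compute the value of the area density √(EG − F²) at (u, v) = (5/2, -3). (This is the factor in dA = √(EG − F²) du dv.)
√(EG − F²)|_{(5/2, -3)} = 5*sqrt(22)

E = 36*v^2 + 1, F = 36*u*v, G = 36*u^2 + 1, so EG − F² = 36*u^2 + 36*v^2 + 1. Taking the positive square root: √(EG − F²) = sqrt(36*u^2 + 36*v^2 + 1). At (u, v) = (5/2, -3): 5*sqrt(22).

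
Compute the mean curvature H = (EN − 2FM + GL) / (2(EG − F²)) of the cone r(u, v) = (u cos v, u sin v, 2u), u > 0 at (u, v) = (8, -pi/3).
H = sqrt(5)/40

With E = 5, F = 0, G = u^2, L = 0, M = 0, N = 2*sqrt(5)*u^2/(5*Abs(u)), assemble
  H = (EN − 2FM + GL) / (2(EG − F²)) = sqrt(5)/(5*Abs(u)).
At (u, v) = (8, -pi/3): H = sqrt(5)/40.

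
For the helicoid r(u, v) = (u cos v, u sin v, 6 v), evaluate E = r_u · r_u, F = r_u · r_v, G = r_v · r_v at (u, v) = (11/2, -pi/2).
E = 1;  F = 0;  G = 265/4

Partials: r_u = (cos(v), sin(v), 0), r_v = (-u*sin(v), u*cos(v), 6). As functions of (u, v):
  E = r_u · r_u = 1,
  F = r_u · r_v = 0,
  G = r_v · r_v = u^2 + 36.
Evaluating at (u, v) = (11/2, -pi/2): E = 1, F = 0, G = 265/4.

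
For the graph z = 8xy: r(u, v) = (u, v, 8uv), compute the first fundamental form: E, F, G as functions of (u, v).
E = 64*v^2 + 1;  F = 64*u*v;  G = 64*u^2 + 1

Compute partials: r_u = (1, 0, 8*v), r_v = (0, 1, 8*u). Then
  E = r_u · r_u = 64*v^2 + 1,
  F = r_u · r_v = 64*u*v,
  G = r_v · r_v = 64*u^2 + 1.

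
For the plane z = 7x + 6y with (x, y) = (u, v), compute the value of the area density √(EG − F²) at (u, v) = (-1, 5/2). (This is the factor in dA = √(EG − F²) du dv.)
√(EG − F²)|_{(-1, 5/2)} = sqrt(86)

E = 50, F = 42, G = 37, so EG − F² = 86. Taking the positive square root: √(EG − F²) = sqrt(86). At (u, v) = (-1, 5/2): sqrt(86).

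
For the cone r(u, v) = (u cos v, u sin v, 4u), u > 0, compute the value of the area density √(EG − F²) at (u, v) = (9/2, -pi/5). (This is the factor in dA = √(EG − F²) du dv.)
√(EG − F²)|_{(9/2, -pi/5)} = 9*sqrt(17)/2

E = 17, F = 0, G = u^2, so EG − F² = 17*u^2. Taking the positive square root: √(EG − F²) = sqrt(17)*Abs(u). At (u, v) = (9/2, -pi/5): 9*sqrt(17)/2.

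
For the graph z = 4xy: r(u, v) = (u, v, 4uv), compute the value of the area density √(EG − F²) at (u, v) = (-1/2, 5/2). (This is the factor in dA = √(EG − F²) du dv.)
√(EG − F²)|_{(-1/2, 5/2)} = sqrt(105)

E = 16*v^2 + 1, F = 16*u*v, G = 16*u^2 + 1, so EG − F² = 16*u^2 + 16*v^2 + 1. Taking the positive square root: √(EG − F²) = sqrt(16*u^2 + 16*v^2 + 1). At (u, v) = (-1/2, 5/2): sqrt(105).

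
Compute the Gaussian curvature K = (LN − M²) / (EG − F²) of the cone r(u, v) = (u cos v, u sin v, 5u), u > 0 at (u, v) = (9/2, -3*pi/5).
K = 0

Coefficients of the first fundamental form: E = 26, F = 0, G = u^2.
Coefficients of the second fundamental form: L = 0, M = 0, N = 5*sqrt(26)*u^2/(26*Abs(u)).
Assemble K = (LN − M²)/(EG − F²) = 0. At (u, v) = (9/2, -3*pi/5): K = 0.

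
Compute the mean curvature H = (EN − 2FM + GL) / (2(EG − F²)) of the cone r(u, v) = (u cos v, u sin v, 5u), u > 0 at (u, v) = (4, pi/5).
H = 5*sqrt(26)/208

With E = 26, F = 0, G = u^2, L = 0, M = 0, N = 5*sqrt(26)*u^2/(26*Abs(u)), assemble
  H = (EN − 2FM + GL) / (2(EG − F²)) = 5*sqrt(26)/(52*Abs(u)).
At (u, v) = (4, pi/5): H = 5*sqrt(26)/208.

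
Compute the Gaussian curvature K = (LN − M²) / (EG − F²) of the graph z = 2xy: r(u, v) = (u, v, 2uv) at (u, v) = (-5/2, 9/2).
K = -4/11449

Coefficients of the first fundamental form: E = 4*v^2 + 1, F = 4*u*v, G = 4*u^2 + 1.
Coefficients of the second fundamental form: L = 0, M = 2/sqrt(4*u^2 + 4*v^2 + 1), N = 0.
Assemble K = (LN − M²)/(EG − F²) = -4/(16*u^4 + 32*u^2*v^2 + 8*u^2 + 16*v^4 + 8*v^2 + 1). At (u, v) = (-5/2, 9/2): K = -4/11449.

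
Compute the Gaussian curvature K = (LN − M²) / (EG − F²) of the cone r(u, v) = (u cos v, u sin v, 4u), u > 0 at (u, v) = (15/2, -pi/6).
K = 0

Coefficients of the first fundamental form: E = 17, F = 0, G = u^2.
Coefficients of the second fundamental form: L = 0, M = 0, N = 4*sqrt(17)*u^2/(17*Abs(u)).
Assemble K = (LN − M²)/(EG − F²) = 0. At (u, v) = (15/2, -pi/6): K = 0.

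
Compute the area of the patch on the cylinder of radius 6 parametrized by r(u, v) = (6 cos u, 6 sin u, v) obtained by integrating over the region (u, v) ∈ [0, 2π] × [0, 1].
Area = 12*pi

Area = ∫∫ √(EG − F²) du dv with √(EG − F²) = 6. Integrating over [0, 2π] × [0, 1] gives 12*pi.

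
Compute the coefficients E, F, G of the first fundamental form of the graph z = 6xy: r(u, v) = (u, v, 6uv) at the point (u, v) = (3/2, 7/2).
E = 442;  F = 189;  G = 82

Partials: r_u = (1, 0, 6*v), r_v = (0, 1, 6*u). As functions of (u, v):
  E = r_u · r_u = 36*v^2 + 1,
  F = r_u · r_v = 36*u*v,
  G = r_v · r_v = 36*u^2 + 1.
Evaluating at (u, v) = (3/2, 7/2): E = 442, F = 189, G = 82.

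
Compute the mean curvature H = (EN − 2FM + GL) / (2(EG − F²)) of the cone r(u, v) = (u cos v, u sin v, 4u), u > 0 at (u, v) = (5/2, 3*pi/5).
H = 4*sqrt(17)/85

With E = 17, F = 0, G = u^2, L = 0, M = 0, N = 4*sqrt(17)*u^2/(17*Abs(u)), assemble
  H = (EN − 2FM + GL) / (2(EG − F²)) = 2*sqrt(17)/(17*Abs(u)).
At (u, v) = (5/2, 3*pi/5): H = 4*sqrt(17)/85.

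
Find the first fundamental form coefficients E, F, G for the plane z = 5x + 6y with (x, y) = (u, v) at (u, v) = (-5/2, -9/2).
E = 26;  F = 30;  G = 37

Partials: r_u = (1, 0, 5), r_v = (0, 1, 6). As functions of (u, v):
  E = r_u · r_u = 26,
  F = r_u · r_v = 30,
  G = r_v · r_v = 37.
Evaluating at (u, v) = (-5/2, -9/2): E = 26, F = 30, G = 37.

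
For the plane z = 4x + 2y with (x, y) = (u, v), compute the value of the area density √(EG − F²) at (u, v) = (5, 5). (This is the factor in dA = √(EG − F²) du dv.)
√(EG − F²)|_{(5, 5)} = sqrt(21)

E = 17, F = 8, G = 5, so EG − F² = 21. Taking the positive square root: √(EG − F²) = sqrt(21). At (u, v) = (5, 5): sqrt(21).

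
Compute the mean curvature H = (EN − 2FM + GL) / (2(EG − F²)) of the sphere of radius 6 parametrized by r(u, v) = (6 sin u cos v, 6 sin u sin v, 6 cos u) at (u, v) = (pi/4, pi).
H = -1/6

With E = 36, F = 0, G = 36*sin(u)^2, L = -6*sin(u)/Abs(sin(u)), M = 0, N = -6*sin(u)^3/Abs(sin(u)), assemble
  H = (EN − 2FM + GL) / (2(EG − F²)) = -sin(u)/(6*Abs(sin(u))).
At (u, v) = (pi/4, pi): H = -1/6.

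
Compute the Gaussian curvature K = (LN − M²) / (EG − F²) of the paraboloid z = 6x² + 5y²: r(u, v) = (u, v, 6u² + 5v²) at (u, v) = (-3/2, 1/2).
K = 6/6125

Coefficients of the first fundamental form: E = 144*u^2 + 1, F = 120*u*v, G = 100*v^2 + 1.
Coefficients of the second fundamental form: L = 12/sqrt(144*u^2 + 100*v^2 + 1), M = 0, N = 10/sqrt(144*u^2 + 100*v^2 + 1).
Assemble K = (LN − M²)/(EG − F²) = 120/(20736*u^4 + 28800*u^2*v^2 + 288*u^2 + 10000*v^4 + 200*v^2 + 1). At (u, v) = (-3/2, 1/2): K = 6/6125.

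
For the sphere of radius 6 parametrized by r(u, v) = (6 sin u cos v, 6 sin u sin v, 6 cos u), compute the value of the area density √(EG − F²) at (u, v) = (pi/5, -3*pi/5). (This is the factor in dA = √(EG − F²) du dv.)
√(EG − F²)|_{(pi/5, -3*pi/5)} = 9*sqrt(10 - 2*sqrt(5))

E = 36, F = 0, G = 36*sin(u)^2, so EG − F² = 1296*sin(u)^2. Taking the positive square root: √(EG − F²) = 36*Abs(sin(u)). At (u, v) = (pi/5, -3*pi/5): 9*sqrt(10 - 2*sqrt(5)).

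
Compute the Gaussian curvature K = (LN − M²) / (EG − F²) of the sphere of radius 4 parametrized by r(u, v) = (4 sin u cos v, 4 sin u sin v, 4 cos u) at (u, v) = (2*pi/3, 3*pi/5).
K = 1/16

Coefficients of the first fundamental form: E = 16, F = 0, G = 16*sin(u)^2.
Coefficients of the second fundamental form: L = -4*sin(u)/Abs(sin(u)), M = 0, N = -4*sin(u)^3/Abs(sin(u)).
Assemble K = (LN − M²)/(EG − F²) = 1/16. At (u, v) = (2*pi/3, 3*pi/5): K = 1/16.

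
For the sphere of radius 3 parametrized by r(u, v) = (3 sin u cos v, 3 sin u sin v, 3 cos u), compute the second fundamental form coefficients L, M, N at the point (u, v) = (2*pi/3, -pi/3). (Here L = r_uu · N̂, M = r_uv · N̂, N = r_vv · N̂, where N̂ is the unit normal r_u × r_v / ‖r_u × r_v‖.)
L = -3;  M = 0;  N = -9/4

Compute the unit normal N̂(u, v) = (sin(u)^2*cos(v)/Abs(sin(u)), sin(u)^2*sin(v)/Abs(sin(u)), sin(2*u)/(2*Abs(sin(u)))), and the second partials r_uu, r_uv, r_vv. Take dot products:
  L(u, v) = r_uu · N̂ = -3*sin(u)/Abs(sin(u)),
  M(u, v) = r_uv · N̂ = 0,
  N(u, v) = r_vv · N̂ = -3*sin(u)^3/Abs(sin(u)).
Evaluating at (u, v) = (2*pi/3, -pi/3):
  L = -3, M = 0, N = -9/4.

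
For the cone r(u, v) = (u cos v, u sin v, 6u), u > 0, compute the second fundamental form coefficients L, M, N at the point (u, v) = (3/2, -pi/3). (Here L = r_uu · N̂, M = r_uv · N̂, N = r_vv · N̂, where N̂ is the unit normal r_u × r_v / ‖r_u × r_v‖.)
L = 0;  M = 0;  N = 9*sqrt(37)/37

Compute the unit normal N̂(u, v) = (-6*sqrt(37)*u*cos(v)/(37*Abs(u)), -6*sqrt(37)*u*sin(v)/(37*Abs(u)), sqrt(37)*u/(37*Abs(u))), and the second partials r_uu, r_uv, r_vv. Take dot products:
  L(u, v) = r_uu · N̂ = 0,
  M(u, v) = r_uv · N̂ = 0,
  N(u, v) = r_vv · N̂ = 6*sqrt(37)*u^2/(37*Abs(u)).
Evaluating at (u, v) = (3/2, -pi/3):
  L = 0, M = 0, N = 9*sqrt(37)/37.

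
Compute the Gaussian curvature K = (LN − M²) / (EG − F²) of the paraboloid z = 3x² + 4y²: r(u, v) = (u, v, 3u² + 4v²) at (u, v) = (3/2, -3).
K = 12/108241

Coefficients of the first fundamental form: E = 36*u^2 + 1, F = 48*u*v, G = 64*v^2 + 1.
Coefficients of the second fundamental form: L = 6/sqrt(36*u^2 + 64*v^2 + 1), M = 0, N = 8/sqrt(36*u^2 + 64*v^2 + 1).
Assemble K = (LN − M²)/(EG − F²) = 48/(1296*u^4 + 4608*u^2*v^2 + 72*u^2 + 4096*v^4 + 128*v^2 + 1). At (u, v) = (3/2, -3): K = 12/108241.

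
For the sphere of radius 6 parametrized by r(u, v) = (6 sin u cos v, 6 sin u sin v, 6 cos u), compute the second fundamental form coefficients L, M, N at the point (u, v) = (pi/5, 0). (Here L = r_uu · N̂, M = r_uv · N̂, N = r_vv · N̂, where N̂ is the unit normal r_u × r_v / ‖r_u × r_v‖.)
L = -6;  M = 0;  N = -15/4 + 3*sqrt(5)/4

Compute the unit normal N̂(u, v) = (sin(u)^2*cos(v)/Abs(sin(u)), sin(u)^2*sin(v)/Abs(sin(u)), sin(2*u)/(2*Abs(sin(u)))), and the second partials r_uu, r_uv, r_vv. Take dot products:
  L(u, v) = r_uu · N̂ = -6*sin(u)/Abs(sin(u)),
  M(u, v) = r_uv · N̂ = 0,
  N(u, v) = r_vv · N̂ = -6*sin(u)^3/Abs(sin(u)).
Evaluating at (u, v) = (pi/5, 0):
  L = -6, M = 0, N = -15/4 + 3*sqrt(5)/4.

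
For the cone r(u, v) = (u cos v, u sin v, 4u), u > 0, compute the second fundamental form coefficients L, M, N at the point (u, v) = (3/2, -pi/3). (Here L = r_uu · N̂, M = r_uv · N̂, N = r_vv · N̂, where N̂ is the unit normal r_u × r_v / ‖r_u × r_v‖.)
L = 0;  M = 0;  N = 6*sqrt(17)/17

Compute the unit normal N̂(u, v) = (-4*sqrt(17)*u*cos(v)/(17*Abs(u)), -4*sqrt(17)*u*sin(v)/(17*Abs(u)), sqrt(17)*u/(17*Abs(u))), and the second partials r_uu, r_uv, r_vv. Take dot products:
  L(u, v) = r_uu · N̂ = 0,
  M(u, v) = r_uv · N̂ = 0,
  N(u, v) = r_vv · N̂ = 4*sqrt(17)*u^2/(17*Abs(u)).
Evaluating at (u, v) = (3/2, -pi/3):
  L = 0, M = 0, N = 6*sqrt(17)/17.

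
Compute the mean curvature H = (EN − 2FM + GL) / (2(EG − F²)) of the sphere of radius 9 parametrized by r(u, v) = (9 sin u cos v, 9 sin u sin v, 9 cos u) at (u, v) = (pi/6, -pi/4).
H = -1/9

With E = 81, F = 0, G = 81*sin(u)^2, L = -9*sin(u)/Abs(sin(u)), M = 0, N = -9*sin(u)^3/Abs(sin(u)), assemble
  H = (EN − 2FM + GL) / (2(EG − F²)) = -sin(u)/(9*Abs(sin(u))).
At (u, v) = (pi/6, -pi/4): H = -1/9.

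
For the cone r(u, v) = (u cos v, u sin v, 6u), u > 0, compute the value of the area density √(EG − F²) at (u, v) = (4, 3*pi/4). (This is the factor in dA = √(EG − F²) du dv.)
√(EG − F²)|_{(4, 3*pi/4)} = 4*sqrt(37)

E = 37, F = 0, G = u^2, so EG − F² = 37*u^2. Taking the positive square root: √(EG − F²) = sqrt(37)*Abs(u). At (u, v) = (4, 3*pi/4): 4*sqrt(37).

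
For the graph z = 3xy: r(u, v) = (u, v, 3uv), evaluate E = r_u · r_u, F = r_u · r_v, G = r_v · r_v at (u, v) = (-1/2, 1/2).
E = 13/4;  F = -9/4;  G = 13/4

Partials: r_u = (1, 0, 3*v), r_v = (0, 1, 3*u). As functions of (u, v):
  E = r_u · r_u = 9*v^2 + 1,
  F = r_u · r_v = 9*u*v,
  G = r_v · r_v = 9*u^2 + 1.
Evaluating at (u, v) = (-1/2, 1/2): E = 13/4, F = -9/4, G = 13/4.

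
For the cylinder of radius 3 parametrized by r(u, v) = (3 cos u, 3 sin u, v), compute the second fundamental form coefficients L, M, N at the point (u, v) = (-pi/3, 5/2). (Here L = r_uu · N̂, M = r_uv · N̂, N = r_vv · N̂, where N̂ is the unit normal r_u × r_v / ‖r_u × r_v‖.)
L = -3;  M = 0;  N = 0

Compute the unit normal N̂(u, v) = (cos(u), sin(u), 0), and the second partials r_uu, r_uv, r_vv. Take dot products:
  L(u, v) = r_uu · N̂ = -3,
  M(u, v) = r_uv · N̂ = 0,
  N(u, v) = r_vv · N̂ = 0.
Evaluating at (u, v) = (-pi/3, 5/2):
  L = -3, M = 0, N = 0.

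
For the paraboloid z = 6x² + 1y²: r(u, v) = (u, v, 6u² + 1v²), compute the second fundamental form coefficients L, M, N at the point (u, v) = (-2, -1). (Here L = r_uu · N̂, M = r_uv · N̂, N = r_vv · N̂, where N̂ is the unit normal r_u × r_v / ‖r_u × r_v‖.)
L = 12*sqrt(581)/581;  M = 0;  N = 2*sqrt(581)/581

Compute the unit normal N̂(u, v) = (-12*u/sqrt(144*u^2 + 4*v^2 + 1), -2*v/sqrt(144*u^2 + 4*v^2 + 1), 1/sqrt(144*u^2 + 4*v^2 + 1)), and the second partials r_uu, r_uv, r_vv. Take dot products:
  L(u, v) = r_uu · N̂ = 12/sqrt(144*u^2 + 4*v^2 + 1),
  M(u, v) = r_uv · N̂ = 0,
  N(u, v) = r_vv · N̂ = 2/sqrt(144*u^2 + 4*v^2 + 1).
Evaluating at (u, v) = (-2, -1):
  L = 12*sqrt(581)/581, M = 0, N = 2*sqrt(581)/581.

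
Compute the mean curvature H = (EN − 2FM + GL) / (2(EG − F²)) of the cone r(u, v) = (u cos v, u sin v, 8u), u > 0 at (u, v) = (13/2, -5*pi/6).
H = 8*sqrt(65)/845

With E = 65, F = 0, G = u^2, L = 0, M = 0, N = 8*sqrt(65)*u^2/(65*Abs(u)), assemble
  H = (EN − 2FM + GL) / (2(EG − F²)) = 4*sqrt(65)/(65*Abs(u)).
At (u, v) = (13/2, -5*pi/6): H = 8*sqrt(65)/845.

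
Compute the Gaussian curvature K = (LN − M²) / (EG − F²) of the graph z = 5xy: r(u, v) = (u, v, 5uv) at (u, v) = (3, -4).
K = -25/391876

Coefficients of the first fundamental form: E = 25*v^2 + 1, F = 25*u*v, G = 25*u^2 + 1.
Coefficients of the second fundamental form: L = 0, M = 5/sqrt(25*u^2 + 25*v^2 + 1), N = 0.
Assemble K = (LN − M²)/(EG − F²) = -25/(625*u^4 + 1250*u^2*v^2 + 50*u^2 + 625*v^4 + 50*v^2 + 1). At (u, v) = (3, -4): K = -25/391876.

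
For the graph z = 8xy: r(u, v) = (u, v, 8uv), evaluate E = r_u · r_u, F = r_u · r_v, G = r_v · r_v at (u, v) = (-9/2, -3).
E = 577;  F = 864;  G = 1297

Partials: r_u = (1, 0, 8*v), r_v = (0, 1, 8*u). As functions of (u, v):
  E = r_u · r_u = 64*v^2 + 1,
  F = r_u · r_v = 64*u*v,
  G = r_v · r_v = 64*u^2 + 1.
Evaluating at (u, v) = (-9/2, -3): E = 577, F = 864, G = 1297.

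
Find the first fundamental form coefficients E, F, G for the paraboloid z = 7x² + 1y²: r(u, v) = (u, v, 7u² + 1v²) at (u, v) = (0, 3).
E = 1;  F = 0;  G = 37

Partials: r_u = (1, 0, 14*u), r_v = (0, 1, 2*v). As functions of (u, v):
  E = r_u · r_u = 196*u^2 + 1,
  F = r_u · r_v = 28*u*v,
  G = r_v · r_v = 4*v^2 + 1.
Evaluating at (u, v) = (0, 3): E = 1, F = 0, G = 37.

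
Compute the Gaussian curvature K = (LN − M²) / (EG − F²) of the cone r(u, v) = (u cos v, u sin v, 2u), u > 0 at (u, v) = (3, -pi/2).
K = 0

Coefficients of the first fundamental form: E = 5, F = 0, G = u^2.
Coefficients of the second fundamental form: L = 0, M = 0, N = 2*sqrt(5)*u^2/(5*Abs(u)).
Assemble K = (LN − M²)/(EG − F²) = 0. At (u, v) = (3, -pi/2): K = 0.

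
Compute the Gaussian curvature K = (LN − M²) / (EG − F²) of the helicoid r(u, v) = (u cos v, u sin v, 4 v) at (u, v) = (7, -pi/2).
K = -16/4225

Coefficients of the first fundamental form: E = 1, F = 0, G = u^2 + 16.
Coefficients of the second fundamental form: L = 0, M = -4/sqrt(u^2 + 16), N = 0.
Assemble K = (LN − M²)/(EG − F²) = -16/(u^2 + 16)^2. At (u, v) = (7, -pi/2): K = -16/4225.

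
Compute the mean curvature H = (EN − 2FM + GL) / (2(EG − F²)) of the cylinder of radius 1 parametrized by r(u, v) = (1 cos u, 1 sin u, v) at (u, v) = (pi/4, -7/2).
H = -1/2

With E = 1, F = 0, G = 1, L = -1, M = 0, N = 0, assemble
  H = (EN − 2FM + GL) / (2(EG − F²)) = -1/2.
At (u, v) = (pi/4, -7/2): H = -1/2.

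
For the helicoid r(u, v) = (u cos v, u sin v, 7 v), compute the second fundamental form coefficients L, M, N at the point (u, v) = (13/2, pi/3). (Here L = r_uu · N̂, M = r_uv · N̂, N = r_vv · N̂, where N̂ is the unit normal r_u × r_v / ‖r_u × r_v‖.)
L = 0;  M = -14*sqrt(365)/365;  N = 0

Compute the unit normal N̂(u, v) = (7*sin(v)/sqrt(u^2 + 49), -7*cos(v)/sqrt(u^2 + 49), u/sqrt(u^2 + 49)), and the second partials r_uu, r_uv, r_vv. Take dot products:
  L(u, v) = r_uu · N̂ = 0,
  M(u, v) = r_uv · N̂ = -7/sqrt(u^2 + 49),
  N(u, v) = r_vv · N̂ = 0.
Evaluating at (u, v) = (13/2, pi/3):
  L = 0, M = -14*sqrt(365)/365, N = 0.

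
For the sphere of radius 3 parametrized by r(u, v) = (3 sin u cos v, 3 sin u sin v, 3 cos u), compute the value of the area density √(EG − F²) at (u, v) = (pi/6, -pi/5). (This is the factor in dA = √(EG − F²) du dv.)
√(EG − F²)|_{(pi/6, -pi/5)} = 9/2

E = 9, F = 0, G = 9*sin(u)^2, so EG − F² = 81*sin(u)^2. Taking the positive square root: √(EG − F²) = 9*Abs(sin(u)). At (u, v) = (pi/6, -pi/5): 9/2.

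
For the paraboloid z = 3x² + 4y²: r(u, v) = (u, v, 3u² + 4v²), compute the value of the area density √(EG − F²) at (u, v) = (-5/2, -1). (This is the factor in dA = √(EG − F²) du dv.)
√(EG − F²)|_{(-5/2, -1)} = sqrt(290)

E = 36*u^2 + 1, F = 48*u*v, G = 64*v^2 + 1, so EG − F² = 36*u^2 + 64*v^2 + 1. Taking the positive square root: √(EG − F²) = sqrt(36*u^2 + 64*v^2 + 1). At (u, v) = (-5/2, -1): sqrt(290).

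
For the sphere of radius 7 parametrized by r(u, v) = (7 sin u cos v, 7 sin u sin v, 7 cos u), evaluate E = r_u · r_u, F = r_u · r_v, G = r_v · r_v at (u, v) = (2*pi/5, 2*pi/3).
E = 49;  F = 0;  G = 49*sqrt(5)/8 + 245/8

Partials: r_u = (7*cos(u)*cos(v), 7*sin(v)*cos(u), -7*sin(u)), r_v = (-7*sin(u)*sin(v), 7*sin(u)*cos(v), 0). As functions of (u, v):
  E = r_u · r_u = 49,
  F = r_u · r_v = 0,
  G = r_v · r_v = 49*sin(u)^2.
Evaluating at (u, v) = (2*pi/5, 2*pi/3): E = 49, F = 0, G = 49*sqrt(5)/8 + 245/8.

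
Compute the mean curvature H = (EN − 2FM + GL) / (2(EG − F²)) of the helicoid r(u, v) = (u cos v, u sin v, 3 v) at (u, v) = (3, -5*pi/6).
H = 0

With E = 1, F = 0, G = u^2 + 9, L = 0, M = -3/sqrt(u^2 + 9), N = 0, assemble
  H = (EN − 2FM + GL) / (2(EG − F²)) = 0.
At (u, v) = (3, -5*pi/6): H = 0.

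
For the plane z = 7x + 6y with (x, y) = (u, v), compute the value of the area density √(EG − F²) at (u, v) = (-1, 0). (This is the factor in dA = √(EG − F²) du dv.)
√(EG − F²)|_{(-1, 0)} = sqrt(86)

E = 50, F = 42, G = 37, so EG − F² = 86. Taking the positive square root: √(EG − F²) = sqrt(86). At (u, v) = (-1, 0): sqrt(86).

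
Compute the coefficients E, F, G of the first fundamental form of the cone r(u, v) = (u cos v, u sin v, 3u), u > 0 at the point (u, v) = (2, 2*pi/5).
E = 10;  F = 0;  G = 4

Partials: r_u = (cos(v), sin(v), 3), r_v = (-u*sin(v), u*cos(v), 0). As functions of (u, v):
  E = r_u · r_u = 10,
  F = r_u · r_v = 0,
  G = r_v · r_v = u^2.
Evaluating at (u, v) = (2, 2*pi/5): E = 10, F = 0, G = 4.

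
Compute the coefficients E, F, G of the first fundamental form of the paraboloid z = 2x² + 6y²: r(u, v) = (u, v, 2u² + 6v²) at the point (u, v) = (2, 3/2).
E = 65;  F = 144;  G = 325

Partials: r_u = (1, 0, 4*u), r_v = (0, 1, 12*v). As functions of (u, v):
  E = r_u · r_u = 16*u^2 + 1,
  F = r_u · r_v = 48*u*v,
  G = r_v · r_v = 144*v^2 + 1.
Evaluating at (u, v) = (2, 3/2): E = 65, F = 144, G = 325.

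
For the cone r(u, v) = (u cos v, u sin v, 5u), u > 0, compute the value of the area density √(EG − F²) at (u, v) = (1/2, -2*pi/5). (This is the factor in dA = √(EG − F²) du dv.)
√(EG − F²)|_{(1/2, -2*pi/5)} = sqrt(26)/2

E = 26, F = 0, G = u^2, so EG − F² = 26*u^2. Taking the positive square root: √(EG − F²) = sqrt(26)*Abs(u). At (u, v) = (1/2, -2*pi/5): sqrt(26)/2.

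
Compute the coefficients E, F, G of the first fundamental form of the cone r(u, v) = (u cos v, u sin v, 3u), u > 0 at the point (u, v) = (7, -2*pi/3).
E = 10;  F = 0;  G = 49

Partials: r_u = (cos(v), sin(v), 3), r_v = (-u*sin(v), u*cos(v), 0). As functions of (u, v):
  E = r_u · r_u = 10,
  F = r_u · r_v = 0,
  G = r_v · r_v = u^2.
Evaluating at (u, v) = (7, -2*pi/3): E = 10, F = 0, G = 49.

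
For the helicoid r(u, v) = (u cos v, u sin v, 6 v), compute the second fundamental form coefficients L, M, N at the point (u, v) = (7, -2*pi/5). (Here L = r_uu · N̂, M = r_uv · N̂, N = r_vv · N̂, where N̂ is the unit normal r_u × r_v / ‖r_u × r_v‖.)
L = 0;  M = -6*sqrt(85)/85;  N = 0

Compute the unit normal N̂(u, v) = (6*sin(v)/sqrt(u^2 + 36), -6*cos(v)/sqrt(u^2 + 36), u/sqrt(u^2 + 36)), and the second partials r_uu, r_uv, r_vv. Take dot products:
  L(u, v) = r_uu · N̂ = 0,
  M(u, v) = r_uv · N̂ = -6/sqrt(u^2 + 36),
  N(u, v) = r_vv · N̂ = 0.
Evaluating at (u, v) = (7, -2*pi/5):
  L = 0, M = -6*sqrt(85)/85, N = 0.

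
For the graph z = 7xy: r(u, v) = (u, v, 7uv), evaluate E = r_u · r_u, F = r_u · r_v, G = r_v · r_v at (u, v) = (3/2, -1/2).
E = 53/4;  F = -147/4;  G = 445/4

Partials: r_u = (1, 0, 7*v), r_v = (0, 1, 7*u). As functions of (u, v):
  E = r_u · r_u = 49*v^2 + 1,
  F = r_u · r_v = 49*u*v,
  G = r_v · r_v = 49*u^2 + 1.
Evaluating at (u, v) = (3/2, -1/2): E = 53/4, F = -147/4, G = 445/4.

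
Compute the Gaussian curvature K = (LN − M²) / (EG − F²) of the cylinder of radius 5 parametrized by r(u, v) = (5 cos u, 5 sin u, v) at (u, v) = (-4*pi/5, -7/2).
K = 0

Coefficients of the first fundamental form: E = 25, F = 0, G = 1.
Coefficients of the second fundamental form: L = -5, M = 0, N = 0.
Assemble K = (LN − M²)/(EG − F²) = 0. At (u, v) = (-4*pi/5, -7/2): K = 0.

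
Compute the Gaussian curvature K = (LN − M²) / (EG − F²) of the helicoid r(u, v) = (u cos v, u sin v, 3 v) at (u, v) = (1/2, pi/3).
K = -144/1369

Coefficients of the first fundamental form: E = 1, F = 0, G = u^2 + 9.
Coefficients of the second fundamental form: L = 0, M = -3/sqrt(u^2 + 9), N = 0.
Assemble K = (LN − M²)/(EG − F²) = -9/(u^2 + 9)^2. At (u, v) = (1/2, pi/3): K = -144/1369.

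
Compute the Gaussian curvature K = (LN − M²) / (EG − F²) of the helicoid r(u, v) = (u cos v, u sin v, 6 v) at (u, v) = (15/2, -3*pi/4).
K = -64/15129

Coefficients of the first fundamental form: E = 1, F = 0, G = u^2 + 36.
Coefficients of the second fundamental form: L = 0, M = -6/sqrt(u^2 + 36), N = 0.
Assemble K = (LN − M²)/(EG − F²) = -36/(u^2 + 36)^2. At (u, v) = (15/2, -3*pi/4): K = -64/15129.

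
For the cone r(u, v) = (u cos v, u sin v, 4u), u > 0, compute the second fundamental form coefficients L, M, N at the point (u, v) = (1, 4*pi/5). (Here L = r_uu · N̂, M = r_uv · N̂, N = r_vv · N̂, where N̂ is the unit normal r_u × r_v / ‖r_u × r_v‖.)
L = 0;  M = 0;  N = 4*sqrt(17)/17

Compute the unit normal N̂(u, v) = (-4*sqrt(17)*u*cos(v)/(17*Abs(u)), -4*sqrt(17)*u*sin(v)/(17*Abs(u)), sqrt(17)*u/(17*Abs(u))), and the second partials r_uu, r_uv, r_vv. Take dot products:
  L(u, v) = r_uu · N̂ = 0,
  M(u, v) = r_uv · N̂ = 0,
  N(u, v) = r_vv · N̂ = 4*sqrt(17)*u^2/(17*Abs(u)).
Evaluating at (u, v) = (1, 4*pi/5):
  L = 0, M = 0, N = 4*sqrt(17)/17.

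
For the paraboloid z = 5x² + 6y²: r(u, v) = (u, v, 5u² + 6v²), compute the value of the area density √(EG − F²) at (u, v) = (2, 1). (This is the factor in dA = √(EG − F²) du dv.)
√(EG − F²)|_{(2, 1)} = sqrt(545)

E = 100*u^2 + 1, F = 120*u*v, G = 144*v^2 + 1, so EG − F² = 100*u^2 + 144*v^2 + 1. Taking the positive square root: √(EG − F²) = sqrt(100*u^2 + 144*v^2 + 1). At (u, v) = (2, 1): sqrt(545).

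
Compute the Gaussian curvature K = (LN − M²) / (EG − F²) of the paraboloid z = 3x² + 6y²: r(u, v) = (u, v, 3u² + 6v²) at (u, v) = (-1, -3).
K = 72/1776889

Coefficients of the first fundamental form: E = 36*u^2 + 1, F = 72*u*v, G = 144*v^2 + 1.
Coefficients of the second fundamental form: L = 6/sqrt(36*u^2 + 144*v^2 + 1), M = 0, N = 12/sqrt(36*u^2 + 144*v^2 + 1).
Assemble K = (LN − M²)/(EG − F²) = 72/(1296*u^4 + 10368*u^2*v^2 + 72*u^2 + 20736*v^4 + 288*v^2 + 1). At (u, v) = (-1, -3): K = 72/1776889.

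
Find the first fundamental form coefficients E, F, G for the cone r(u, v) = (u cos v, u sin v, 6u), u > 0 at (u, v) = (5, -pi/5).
E = 37;  F = 0;  G = 25

Partials: r_u = (cos(v), sin(v), 6), r_v = (-u*sin(v), u*cos(v), 0). As functions of (u, v):
  E = r_u · r_u = 37,
  F = r_u · r_v = 0,
  G = r_v · r_v = u^2.
Evaluating at (u, v) = (5, -pi/5): E = 37, F = 0, G = 25.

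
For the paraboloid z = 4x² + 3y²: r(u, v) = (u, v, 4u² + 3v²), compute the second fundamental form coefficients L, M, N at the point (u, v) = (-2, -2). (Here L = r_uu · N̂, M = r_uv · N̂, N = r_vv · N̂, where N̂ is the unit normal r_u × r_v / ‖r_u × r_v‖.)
L = 8*sqrt(401)/401;  M = 0;  N = 6*sqrt(401)/401

Compute the unit normal N̂(u, v) = (-8*u/sqrt(64*u^2 + 36*v^2 + 1), -6*v/sqrt(64*u^2 + 36*v^2 + 1), 1/sqrt(64*u^2 + 36*v^2 + 1)), and the second partials r_uu, r_uv, r_vv. Take dot products:
  L(u, v) = r_uu · N̂ = 8/sqrt(64*u^2 + 36*v^2 + 1),
  M(u, v) = r_uv · N̂ = 0,
  N(u, v) = r_vv · N̂ = 6/sqrt(64*u^2 + 36*v^2 + 1).
Evaluating at (u, v) = (-2, -2):
  L = 8*sqrt(401)/401, M = 0, N = 6*sqrt(401)/401.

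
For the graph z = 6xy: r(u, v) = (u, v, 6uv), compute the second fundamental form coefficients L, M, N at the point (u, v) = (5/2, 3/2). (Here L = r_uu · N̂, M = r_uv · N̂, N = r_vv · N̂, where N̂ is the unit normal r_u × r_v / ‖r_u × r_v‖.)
L = 0;  M = 6*sqrt(307)/307;  N = 0

Compute the unit normal N̂(u, v) = (-6*v/sqrt(36*u^2 + 36*v^2 + 1), -6*u/sqrt(36*u^2 + 36*v^2 + 1), 1/sqrt(36*u^2 + 36*v^2 + 1)), and the second partials r_uu, r_uv, r_vv. Take dot products:
  L(u, v) = r_uu · N̂ = 0,
  M(u, v) = r_uv · N̂ = 6/sqrt(36*u^2 + 36*v^2 + 1),
  N(u, v) = r_vv · N̂ = 0.
Evaluating at (u, v) = (5/2, 3/2):
  L = 0, M = 6*sqrt(307)/307, N = 0.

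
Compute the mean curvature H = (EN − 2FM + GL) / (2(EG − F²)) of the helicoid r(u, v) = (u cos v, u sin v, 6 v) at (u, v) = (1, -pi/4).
H = 0

With E = 1, F = 0, G = u^2 + 36, L = 0, M = -6/sqrt(u^2 + 36), N = 0, assemble
  H = (EN − 2FM + GL) / (2(EG − F²)) = 0.
At (u, v) = (1, -pi/4): H = 0.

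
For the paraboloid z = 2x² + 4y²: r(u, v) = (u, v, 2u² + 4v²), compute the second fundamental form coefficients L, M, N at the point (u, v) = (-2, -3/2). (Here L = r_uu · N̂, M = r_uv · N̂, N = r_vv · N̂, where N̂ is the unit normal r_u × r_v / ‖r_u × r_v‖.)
L = 4*sqrt(209)/209;  M = 0;  N = 8*sqrt(209)/209

Compute the unit normal N̂(u, v) = (-4*u/sqrt(16*u^2 + 64*v^2 + 1), -8*v/sqrt(16*u^2 + 64*v^2 + 1), 1/sqrt(16*u^2 + 64*v^2 + 1)), and the second partials r_uu, r_uv, r_vv. Take dot products:
  L(u, v) = r_uu · N̂ = 4/sqrt(16*u^2 + 64*v^2 + 1),
  M(u, v) = r_uv · N̂ = 0,
  N(u, v) = r_vv · N̂ = 8/sqrt(16*u^2 + 64*v^2 + 1).
Evaluating at (u, v) = (-2, -3/2):
  L = 4*sqrt(209)/209, M = 0, N = 8*sqrt(209)/209.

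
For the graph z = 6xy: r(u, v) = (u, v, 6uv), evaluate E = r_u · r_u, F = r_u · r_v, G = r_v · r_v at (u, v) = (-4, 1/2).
E = 10;  F = -72;  G = 577

Partials: r_u = (1, 0, 6*v), r_v = (0, 1, 6*u). As functions of (u, v):
  E = r_u · r_u = 36*v^2 + 1,
  F = r_u · r_v = 36*u*v,
  G = r_v · r_v = 36*u^2 + 1.
Evaluating at (u, v) = (-4, 1/2): E = 10, F = -72, G = 577.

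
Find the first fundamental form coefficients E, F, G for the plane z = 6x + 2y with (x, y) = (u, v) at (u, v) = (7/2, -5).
E = 37;  F = 12;  G = 5

Partials: r_u = (1, 0, 6), r_v = (0, 1, 2). As functions of (u, v):
  E = r_u · r_u = 37,
  F = r_u · r_v = 12,
  G = r_v · r_v = 5.
Evaluating at (u, v) = (7/2, -5): E = 37, F = 12, G = 5.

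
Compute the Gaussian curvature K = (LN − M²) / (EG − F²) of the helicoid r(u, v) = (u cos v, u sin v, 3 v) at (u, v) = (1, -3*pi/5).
K = -9/100

Coefficients of the first fundamental form: E = 1, F = 0, G = u^2 + 9.
Coefficients of the second fundamental form: L = 0, M = -3/sqrt(u^2 + 9), N = 0.
Assemble K = (LN − M²)/(EG − F²) = -9/(u^2 + 9)^2. At (u, v) = (1, -3*pi/5): K = -9/100.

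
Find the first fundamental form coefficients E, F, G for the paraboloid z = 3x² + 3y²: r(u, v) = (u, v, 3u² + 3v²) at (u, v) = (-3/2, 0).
E = 82;  F = 0;  G = 1

Partials: r_u = (1, 0, 6*u), r_v = (0, 1, 6*v). As functions of (u, v):
  E = r_u · r_u = 36*u^2 + 1,
  F = r_u · r_v = 36*u*v,
  G = r_v · r_v = 36*v^2 + 1.
Evaluating at (u, v) = (-3/2, 0): E = 82, F = 0, G = 1.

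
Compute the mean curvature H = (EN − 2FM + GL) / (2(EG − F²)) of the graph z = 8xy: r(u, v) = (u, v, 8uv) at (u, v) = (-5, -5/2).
H = -6400*sqrt(2001)/4004001

With E = 64*v^2 + 1, F = 64*u*v, G = 64*u^2 + 1, L = 0, M = 8/sqrt(64*u^2 + 64*v^2 + 1), N = 0, assemble
  H = (EN − 2FM + GL) / (2(EG − F²)) = -512*u*v/(64*u^2 + 64*v^2 + 1)^(3/2).
At (u, v) = (-5, -5/2): H = -6400*sqrt(2001)/4004001.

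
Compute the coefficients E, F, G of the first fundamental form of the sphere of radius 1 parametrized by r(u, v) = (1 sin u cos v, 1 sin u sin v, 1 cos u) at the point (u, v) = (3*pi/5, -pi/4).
E = 1;  F = 0;  G = sqrt(5)/8 + 5/8

Partials: r_u = (cos(u)*cos(v), sin(v)*cos(u), -sin(u)), r_v = (-sin(u)*sin(v), sin(u)*cos(v), 0). As functions of (u, v):
  E = r_u · r_u = 1,
  F = r_u · r_v = 0,
  G = r_v · r_v = sin(u)^2.
Evaluating at (u, v) = (3*pi/5, -pi/4): E = 1, F = 0, G = sqrt(5)/8 + 5/8.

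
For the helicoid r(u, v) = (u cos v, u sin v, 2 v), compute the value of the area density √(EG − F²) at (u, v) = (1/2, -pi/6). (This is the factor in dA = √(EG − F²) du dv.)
√(EG − F²)|_{(1/2, -pi/6)} = sqrt(17)/2

E = 1, F = 0, G = u^2 + 4, so EG − F² = u^2 + 4. Taking the positive square root: √(EG − F²) = sqrt(u^2 + 4). At (u, v) = (1/2, -pi/6): sqrt(17)/2.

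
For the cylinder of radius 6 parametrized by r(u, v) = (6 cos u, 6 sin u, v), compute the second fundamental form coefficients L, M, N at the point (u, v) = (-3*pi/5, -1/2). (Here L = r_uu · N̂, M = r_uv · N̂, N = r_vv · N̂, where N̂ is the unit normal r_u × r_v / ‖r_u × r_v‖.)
L = -6;  M = 0;  N = 0

Compute the unit normal N̂(u, v) = (cos(u), sin(u), 0), and the second partials r_uu, r_uv, r_vv. Take dot products:
  L(u, v) = r_uu · N̂ = -6,
  M(u, v) = r_uv · N̂ = 0,
  N(u, v) = r_vv · N̂ = 0.
Evaluating at (u, v) = (-3*pi/5, -1/2):
  L = -6, M = 0, N = 0.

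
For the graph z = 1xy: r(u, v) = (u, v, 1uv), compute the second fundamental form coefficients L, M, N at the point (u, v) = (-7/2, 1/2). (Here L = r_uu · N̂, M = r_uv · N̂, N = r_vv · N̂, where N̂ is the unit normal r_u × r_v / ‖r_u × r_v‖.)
L = 0;  M = sqrt(6)/9;  N = 0

Compute the unit normal N̂(u, v) = (-v/sqrt(u^2 + v^2 + 1), -u/sqrt(u^2 + v^2 + 1), 1/sqrt(u^2 + v^2 + 1)), and the second partials r_uu, r_uv, r_vv. Take dot products:
  L(u, v) = r_uu · N̂ = 0,
  M(u, v) = r_uv · N̂ = 1/sqrt(u^2 + v^2 + 1),
  N(u, v) = r_vv · N̂ = 0.
Evaluating at (u, v) = (-7/2, 1/2):
  L = 0, M = sqrt(6)/9, N = 0.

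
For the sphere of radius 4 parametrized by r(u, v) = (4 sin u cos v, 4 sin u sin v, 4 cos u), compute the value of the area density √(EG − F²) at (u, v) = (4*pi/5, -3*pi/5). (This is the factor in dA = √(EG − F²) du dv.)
√(EG − F²)|_{(4*pi/5, -3*pi/5)} = 4*sqrt(10 - 2*sqrt(5))

E = 16, F = 0, G = 16*sin(u)^2, so EG − F² = 256*sin(u)^2. Taking the positive square root: √(EG − F²) = 16*Abs(sin(u)). At (u, v) = (4*pi/5, -3*pi/5): 4*sqrt(10 - 2*sqrt(5)).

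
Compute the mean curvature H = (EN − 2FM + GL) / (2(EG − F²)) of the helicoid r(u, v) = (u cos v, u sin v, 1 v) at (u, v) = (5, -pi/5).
H = 0

With E = 1, F = 0, G = u^2 + 1, L = 0, M = -1/sqrt(u^2 + 1), N = 0, assemble
  H = (EN − 2FM + GL) / (2(EG − F²)) = 0.
At (u, v) = (5, -pi/5): H = 0.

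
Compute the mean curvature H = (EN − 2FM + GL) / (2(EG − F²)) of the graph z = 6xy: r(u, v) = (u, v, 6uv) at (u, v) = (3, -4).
H = 2592*sqrt(901)/811801

With E = 36*v^2 + 1, F = 36*u*v, G = 36*u^2 + 1, L = 0, M = 6/sqrt(36*u^2 + 36*v^2 + 1), N = 0, assemble
  H = (EN − 2FM + GL) / (2(EG − F²)) = -216*u*v/(36*u^2 + 36*v^2 + 1)^(3/2).
At (u, v) = (3, -4): H = 2592*sqrt(901)/811801.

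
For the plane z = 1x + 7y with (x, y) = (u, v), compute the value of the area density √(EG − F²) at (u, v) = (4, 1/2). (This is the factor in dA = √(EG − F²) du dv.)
√(EG − F²)|_{(4, 1/2)} = sqrt(51)

E = 2, F = 7, G = 50, so EG − F² = 51. Taking the positive square root: √(EG − F²) = sqrt(51). At (u, v) = (4, 1/2): sqrt(51).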